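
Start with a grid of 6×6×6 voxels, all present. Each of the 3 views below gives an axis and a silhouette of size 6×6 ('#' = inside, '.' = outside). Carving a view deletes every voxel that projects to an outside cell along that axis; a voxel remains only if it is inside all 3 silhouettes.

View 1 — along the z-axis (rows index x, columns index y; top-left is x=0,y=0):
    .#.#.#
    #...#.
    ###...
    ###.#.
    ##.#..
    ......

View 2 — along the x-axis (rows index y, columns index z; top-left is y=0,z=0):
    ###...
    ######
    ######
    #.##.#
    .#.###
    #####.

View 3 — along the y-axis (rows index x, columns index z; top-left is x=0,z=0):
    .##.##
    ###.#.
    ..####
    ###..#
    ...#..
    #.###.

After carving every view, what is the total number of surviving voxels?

before carving: 216 voxels (6×6×6)
[1] z-view keeps 15 columns → grid now 90
[2] x-view keeps 28 columns → grid now 69
[3] y-view keeps 21 columns → grid now 38

38 voxels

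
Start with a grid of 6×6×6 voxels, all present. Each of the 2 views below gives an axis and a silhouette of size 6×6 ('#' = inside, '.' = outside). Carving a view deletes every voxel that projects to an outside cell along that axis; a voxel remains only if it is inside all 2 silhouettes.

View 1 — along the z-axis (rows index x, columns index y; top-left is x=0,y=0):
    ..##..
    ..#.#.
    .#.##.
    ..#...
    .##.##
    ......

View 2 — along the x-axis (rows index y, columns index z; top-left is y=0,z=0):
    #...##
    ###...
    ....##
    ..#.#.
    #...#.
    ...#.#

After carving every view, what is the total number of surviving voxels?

full grid |V| = 216
after view 1 [z-axis, 12 of 36 cells solid] → remaining = 72
after view 2 [x-axis, 14 of 36 cells solid] → remaining = 26

remaining voxels: 26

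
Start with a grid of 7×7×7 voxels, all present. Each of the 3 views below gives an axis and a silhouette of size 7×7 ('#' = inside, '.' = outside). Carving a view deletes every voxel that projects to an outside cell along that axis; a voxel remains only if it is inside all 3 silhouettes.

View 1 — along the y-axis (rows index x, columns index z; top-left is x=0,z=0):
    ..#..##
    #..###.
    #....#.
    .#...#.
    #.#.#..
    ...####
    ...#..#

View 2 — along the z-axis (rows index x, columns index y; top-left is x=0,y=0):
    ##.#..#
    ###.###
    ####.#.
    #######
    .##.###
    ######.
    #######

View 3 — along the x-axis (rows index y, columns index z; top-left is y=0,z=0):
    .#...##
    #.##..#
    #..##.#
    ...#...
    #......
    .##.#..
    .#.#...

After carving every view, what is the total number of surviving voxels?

voxel count = 43

before carving: 343 voxels (7×7×7)
[1] y-view keeps 20 columns → grid now 140
[2] z-view keeps 40 columns → grid now 113
[3] x-view keeps 18 columns → grid now 43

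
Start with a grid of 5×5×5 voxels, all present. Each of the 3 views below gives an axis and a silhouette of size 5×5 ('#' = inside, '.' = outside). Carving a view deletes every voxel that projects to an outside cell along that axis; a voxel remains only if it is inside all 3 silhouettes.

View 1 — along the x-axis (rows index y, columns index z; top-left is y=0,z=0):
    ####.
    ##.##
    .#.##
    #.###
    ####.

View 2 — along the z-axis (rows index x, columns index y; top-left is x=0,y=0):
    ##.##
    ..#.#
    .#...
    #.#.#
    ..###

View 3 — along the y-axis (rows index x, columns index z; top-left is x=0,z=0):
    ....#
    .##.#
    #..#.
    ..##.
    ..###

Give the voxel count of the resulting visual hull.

remaining voxels: 20

before carving: 125 voxels (5×5×5)
[1] x-view keeps 19 columns → grid now 95
[2] z-view keeps 13 columns → grid now 49
[3] y-view keeps 11 columns → grid now 20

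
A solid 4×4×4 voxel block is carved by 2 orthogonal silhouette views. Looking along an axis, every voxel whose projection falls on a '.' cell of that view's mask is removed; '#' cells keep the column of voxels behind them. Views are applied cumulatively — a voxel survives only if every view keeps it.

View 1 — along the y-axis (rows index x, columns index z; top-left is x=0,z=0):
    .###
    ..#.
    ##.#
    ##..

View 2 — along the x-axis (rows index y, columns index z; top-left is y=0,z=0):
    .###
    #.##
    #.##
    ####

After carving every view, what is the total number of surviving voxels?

|visual hull| = 28

before carving: 64 voxels (4×4×4)
carve view 1 (along y, XZ-mask fill 9/16): 36 voxels remain
carve view 2 (along x, YZ-mask fill 13/16): 28 voxels remain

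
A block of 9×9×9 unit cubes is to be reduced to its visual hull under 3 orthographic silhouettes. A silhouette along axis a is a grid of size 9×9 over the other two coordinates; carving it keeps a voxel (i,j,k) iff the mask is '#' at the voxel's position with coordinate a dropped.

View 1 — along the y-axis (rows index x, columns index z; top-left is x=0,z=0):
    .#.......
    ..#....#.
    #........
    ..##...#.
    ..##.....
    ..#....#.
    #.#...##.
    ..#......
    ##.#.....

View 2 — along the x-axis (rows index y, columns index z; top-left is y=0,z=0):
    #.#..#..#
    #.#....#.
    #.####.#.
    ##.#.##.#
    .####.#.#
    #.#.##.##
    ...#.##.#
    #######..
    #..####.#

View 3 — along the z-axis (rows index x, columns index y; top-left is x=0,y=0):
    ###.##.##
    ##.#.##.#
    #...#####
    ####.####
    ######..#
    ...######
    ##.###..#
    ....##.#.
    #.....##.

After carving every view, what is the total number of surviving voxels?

before carving: 729 voxels (9×9×9)
after view 1 [y-axis, 19 of 81 cells solid] → remaining = 171
after view 2 [x-axis, 48 of 81 cells solid] → remaining = 98
after view 3 [z-axis, 52 of 81 cells solid] → remaining = 59

voxel count = 59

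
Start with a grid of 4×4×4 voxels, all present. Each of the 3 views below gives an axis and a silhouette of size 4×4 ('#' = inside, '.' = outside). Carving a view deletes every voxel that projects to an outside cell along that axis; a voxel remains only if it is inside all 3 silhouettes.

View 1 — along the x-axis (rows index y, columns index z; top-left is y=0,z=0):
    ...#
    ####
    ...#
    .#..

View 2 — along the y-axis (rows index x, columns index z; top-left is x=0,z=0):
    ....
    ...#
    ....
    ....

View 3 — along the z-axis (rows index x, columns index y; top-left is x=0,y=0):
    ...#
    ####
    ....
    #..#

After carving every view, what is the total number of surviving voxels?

3 voxels

initial block: 4^3 = 64
step 1: project along x, AND mask (7/16) → |grid| = 28
step 2: project along y, AND mask (1/16) → |grid| = 3
step 3: project along z, AND mask (7/16) → |grid| = 3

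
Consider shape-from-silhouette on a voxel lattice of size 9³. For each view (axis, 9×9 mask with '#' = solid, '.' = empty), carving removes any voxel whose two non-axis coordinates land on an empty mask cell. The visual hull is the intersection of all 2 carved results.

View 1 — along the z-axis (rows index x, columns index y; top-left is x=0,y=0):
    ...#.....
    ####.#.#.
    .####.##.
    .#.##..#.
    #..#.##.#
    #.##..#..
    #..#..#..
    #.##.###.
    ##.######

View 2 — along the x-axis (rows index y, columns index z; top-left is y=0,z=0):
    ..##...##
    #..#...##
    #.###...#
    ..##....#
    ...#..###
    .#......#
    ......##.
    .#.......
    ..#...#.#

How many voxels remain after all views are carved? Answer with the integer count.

voxel count = 130

initial block: 9^3 = 729
after view 1 [z-axis, 43 of 81 cells solid] → remaining = 387
after view 2 [x-axis, 28 of 81 cells solid] → remaining = 130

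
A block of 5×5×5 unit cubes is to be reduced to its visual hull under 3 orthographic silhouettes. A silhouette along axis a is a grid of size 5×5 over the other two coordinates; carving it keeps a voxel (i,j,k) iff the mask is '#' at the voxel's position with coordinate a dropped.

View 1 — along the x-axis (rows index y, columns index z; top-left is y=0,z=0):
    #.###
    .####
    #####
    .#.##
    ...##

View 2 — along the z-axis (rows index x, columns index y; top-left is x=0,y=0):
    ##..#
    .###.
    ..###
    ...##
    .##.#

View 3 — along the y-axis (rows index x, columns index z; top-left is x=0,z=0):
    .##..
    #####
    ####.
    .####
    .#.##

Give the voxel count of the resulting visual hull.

full grid |V| = 125
V1 x: intersect with YZ mask (18 set) -- 90 left
V2 z: intersect with XY mask (14 set) -- 48 left
V3 y: intersect with XZ mask (18 set) -- 35 left

remaining voxels: 35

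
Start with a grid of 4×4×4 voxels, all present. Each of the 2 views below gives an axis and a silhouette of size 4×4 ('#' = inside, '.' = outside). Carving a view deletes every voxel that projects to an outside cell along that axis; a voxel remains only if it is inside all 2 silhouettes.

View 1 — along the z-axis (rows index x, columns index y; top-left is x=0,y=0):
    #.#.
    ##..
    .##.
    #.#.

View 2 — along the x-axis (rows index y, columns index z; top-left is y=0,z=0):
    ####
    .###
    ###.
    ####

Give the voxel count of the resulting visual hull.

voxel count = 27

initial block: 4^3 = 64
V1 z: intersect with XY mask (8 set) -- 32 left
V2 x: intersect with YZ mask (14 set) -- 27 left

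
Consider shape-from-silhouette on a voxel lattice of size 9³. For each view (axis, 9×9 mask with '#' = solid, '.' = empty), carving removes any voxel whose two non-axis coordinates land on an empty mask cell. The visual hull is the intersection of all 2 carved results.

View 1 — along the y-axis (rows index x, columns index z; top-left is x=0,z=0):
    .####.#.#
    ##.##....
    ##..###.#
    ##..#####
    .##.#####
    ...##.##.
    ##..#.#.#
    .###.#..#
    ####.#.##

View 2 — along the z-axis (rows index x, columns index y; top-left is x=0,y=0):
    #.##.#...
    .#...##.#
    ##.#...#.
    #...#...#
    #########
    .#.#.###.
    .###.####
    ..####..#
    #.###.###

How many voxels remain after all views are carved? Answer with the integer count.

start: 9×9×9 = 729 voxels
step 1: project along y, AND mask (51/81) → |grid| = 459
step 2: project along z, AND mask (48/81) → |grid| = 277

voxel count = 277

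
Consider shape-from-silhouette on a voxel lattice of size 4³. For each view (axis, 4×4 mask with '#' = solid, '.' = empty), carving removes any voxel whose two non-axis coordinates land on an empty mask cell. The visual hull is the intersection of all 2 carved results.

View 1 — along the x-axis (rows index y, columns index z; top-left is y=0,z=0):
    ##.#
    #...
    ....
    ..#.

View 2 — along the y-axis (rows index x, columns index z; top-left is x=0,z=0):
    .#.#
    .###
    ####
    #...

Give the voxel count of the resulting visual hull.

full grid |V| = 64
after view 1 [x-axis, 5 of 16 cells solid] → remaining = 20
after view 2 [y-axis, 10 of 16 cells solid] → remaining = 12

|visual hull| = 12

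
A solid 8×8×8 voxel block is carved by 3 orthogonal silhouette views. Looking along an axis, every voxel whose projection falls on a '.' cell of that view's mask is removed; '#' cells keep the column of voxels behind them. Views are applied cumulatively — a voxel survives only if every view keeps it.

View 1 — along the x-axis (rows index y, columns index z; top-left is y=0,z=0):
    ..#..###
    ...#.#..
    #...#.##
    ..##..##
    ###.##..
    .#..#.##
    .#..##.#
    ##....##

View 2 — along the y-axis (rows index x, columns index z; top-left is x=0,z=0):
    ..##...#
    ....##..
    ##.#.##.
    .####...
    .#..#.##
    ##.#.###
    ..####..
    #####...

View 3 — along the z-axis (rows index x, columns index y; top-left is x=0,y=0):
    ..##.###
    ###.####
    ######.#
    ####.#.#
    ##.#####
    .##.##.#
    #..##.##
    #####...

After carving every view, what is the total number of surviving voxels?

|visual hull| = 89

initial block: 8^3 = 512
  1. axis=0 (YZ plane), |mask|=31  ⇒  voxels=248
  2. axis=1 (XZ plane), |mask|=33  ⇒  voxels=122
  3. axis=2 (XY plane), |mask|=47  ⇒  voxels=89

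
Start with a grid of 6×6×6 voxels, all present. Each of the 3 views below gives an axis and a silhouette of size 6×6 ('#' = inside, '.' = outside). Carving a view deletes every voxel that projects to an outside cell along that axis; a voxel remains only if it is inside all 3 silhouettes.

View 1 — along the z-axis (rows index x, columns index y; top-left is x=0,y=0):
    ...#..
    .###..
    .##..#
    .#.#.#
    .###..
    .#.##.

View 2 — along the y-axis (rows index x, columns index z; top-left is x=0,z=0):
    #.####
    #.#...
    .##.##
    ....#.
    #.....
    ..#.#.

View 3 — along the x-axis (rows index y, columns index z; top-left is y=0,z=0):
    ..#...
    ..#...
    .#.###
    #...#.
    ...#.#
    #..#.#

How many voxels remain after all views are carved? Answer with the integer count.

full grid |V| = 216
V1 z: intersect with XY mask (16 set) -- 96 left
V2 y: intersect with XZ mask (15 set) -- 35 left
V3 x: intersect with YZ mask (13 set) -- 13 left

|visual hull| = 13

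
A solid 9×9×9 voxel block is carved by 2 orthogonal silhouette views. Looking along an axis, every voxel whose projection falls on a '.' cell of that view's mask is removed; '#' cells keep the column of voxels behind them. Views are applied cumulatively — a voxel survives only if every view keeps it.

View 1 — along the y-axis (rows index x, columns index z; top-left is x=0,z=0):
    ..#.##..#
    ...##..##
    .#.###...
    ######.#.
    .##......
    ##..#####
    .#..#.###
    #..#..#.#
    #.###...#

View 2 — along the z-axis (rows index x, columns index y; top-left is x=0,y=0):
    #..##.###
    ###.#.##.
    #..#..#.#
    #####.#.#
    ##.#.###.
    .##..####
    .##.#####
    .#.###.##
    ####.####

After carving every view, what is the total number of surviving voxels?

voxel count = 266

initial block: 9^3 = 729
step 1: project along y, AND mask (42/81) → |grid| = 378
step 2: project along z, AND mask (56/81) → |grid| = 266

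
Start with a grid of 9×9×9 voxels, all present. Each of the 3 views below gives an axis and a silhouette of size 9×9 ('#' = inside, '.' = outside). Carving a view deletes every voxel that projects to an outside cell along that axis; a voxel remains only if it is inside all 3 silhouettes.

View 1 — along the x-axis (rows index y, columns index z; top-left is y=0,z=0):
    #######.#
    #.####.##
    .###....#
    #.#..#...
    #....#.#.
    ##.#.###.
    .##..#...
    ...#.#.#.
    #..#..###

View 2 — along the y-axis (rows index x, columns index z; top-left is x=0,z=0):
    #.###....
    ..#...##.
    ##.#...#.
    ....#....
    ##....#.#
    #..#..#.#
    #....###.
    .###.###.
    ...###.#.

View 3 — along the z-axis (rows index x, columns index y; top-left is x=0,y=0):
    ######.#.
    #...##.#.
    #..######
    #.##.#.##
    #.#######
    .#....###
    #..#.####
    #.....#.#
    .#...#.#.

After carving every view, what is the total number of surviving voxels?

remaining voxels: 98

start: 9×9×9 = 729 voxels
after view 1 [x-axis, 42 of 81 cells solid] → remaining = 378
after view 2 [y-axis, 34 of 81 cells solid] → remaining = 162
after view 3 [z-axis, 48 of 81 cells solid] → remaining = 98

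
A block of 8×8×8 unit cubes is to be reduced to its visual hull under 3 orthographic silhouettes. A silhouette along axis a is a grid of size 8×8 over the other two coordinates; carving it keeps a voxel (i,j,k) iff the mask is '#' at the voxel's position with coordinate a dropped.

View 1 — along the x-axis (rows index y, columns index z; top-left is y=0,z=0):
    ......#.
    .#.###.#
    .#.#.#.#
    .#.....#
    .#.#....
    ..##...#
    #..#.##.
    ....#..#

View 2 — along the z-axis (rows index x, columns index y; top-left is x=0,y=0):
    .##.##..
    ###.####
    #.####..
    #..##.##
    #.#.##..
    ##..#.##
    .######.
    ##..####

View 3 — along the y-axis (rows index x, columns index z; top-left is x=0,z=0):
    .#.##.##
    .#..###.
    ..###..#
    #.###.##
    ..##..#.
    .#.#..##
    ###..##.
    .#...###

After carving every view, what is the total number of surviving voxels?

before carving: 512 voxels (8×8×8)
V1 x: intersect with YZ mask (23 set) -- 184 left
V2 z: intersect with XY mask (42 set) -- 119 left
V3 y: intersect with XZ mask (35 set) -- 69 left

69 voxels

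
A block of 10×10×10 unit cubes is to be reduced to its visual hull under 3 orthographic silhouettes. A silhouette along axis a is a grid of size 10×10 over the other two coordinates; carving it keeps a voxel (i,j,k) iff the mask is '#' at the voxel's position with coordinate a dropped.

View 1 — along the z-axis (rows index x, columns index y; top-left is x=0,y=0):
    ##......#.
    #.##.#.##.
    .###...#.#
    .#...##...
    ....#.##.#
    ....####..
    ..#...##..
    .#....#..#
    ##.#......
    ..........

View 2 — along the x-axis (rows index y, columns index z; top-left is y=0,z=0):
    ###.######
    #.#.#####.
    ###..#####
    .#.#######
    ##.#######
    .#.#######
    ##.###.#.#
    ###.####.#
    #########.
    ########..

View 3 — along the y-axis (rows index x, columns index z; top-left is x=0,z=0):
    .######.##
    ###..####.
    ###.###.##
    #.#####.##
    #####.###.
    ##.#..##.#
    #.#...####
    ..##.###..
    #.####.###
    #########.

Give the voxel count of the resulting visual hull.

full grid |V| = 1000
[1] z-view keeps 34 columns → grid now 340
[2] x-view keeps 81 columns → grid now 269
[3] y-view keeps 73 columns → grid now 196

|visual hull| = 196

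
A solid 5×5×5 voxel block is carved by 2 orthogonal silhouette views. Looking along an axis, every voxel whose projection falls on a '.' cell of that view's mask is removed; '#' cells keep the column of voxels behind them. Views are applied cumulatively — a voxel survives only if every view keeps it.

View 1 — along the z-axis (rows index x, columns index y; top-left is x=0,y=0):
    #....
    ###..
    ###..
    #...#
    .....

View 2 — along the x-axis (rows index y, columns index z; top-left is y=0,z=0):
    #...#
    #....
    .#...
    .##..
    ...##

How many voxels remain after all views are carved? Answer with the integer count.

start: 5×5×5 = 125 voxels
  1. axis=2 (XY plane), |mask|=9  ⇒  voxels=45
  2. axis=0 (YZ plane), |mask|=8  ⇒  voxels=14

voxel count = 14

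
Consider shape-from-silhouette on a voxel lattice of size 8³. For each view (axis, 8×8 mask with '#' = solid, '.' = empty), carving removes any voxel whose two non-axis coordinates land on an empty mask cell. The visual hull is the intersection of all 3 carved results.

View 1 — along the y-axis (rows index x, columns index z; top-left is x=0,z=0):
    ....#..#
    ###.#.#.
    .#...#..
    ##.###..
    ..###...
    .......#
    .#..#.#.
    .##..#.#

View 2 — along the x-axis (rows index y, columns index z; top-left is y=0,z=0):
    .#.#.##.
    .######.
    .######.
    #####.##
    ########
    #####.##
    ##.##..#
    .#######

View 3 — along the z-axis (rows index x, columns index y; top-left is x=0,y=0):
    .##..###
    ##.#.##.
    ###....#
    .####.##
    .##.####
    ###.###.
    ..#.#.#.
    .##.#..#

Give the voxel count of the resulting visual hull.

102 voxels

start: 8×8×8 = 512 voxels
V1 y: intersect with XZ mask (25 set) -- 200 left
V2 x: intersect with YZ mask (50 set) -- 161 left
V3 z: intersect with XY mask (39 set) -- 102 left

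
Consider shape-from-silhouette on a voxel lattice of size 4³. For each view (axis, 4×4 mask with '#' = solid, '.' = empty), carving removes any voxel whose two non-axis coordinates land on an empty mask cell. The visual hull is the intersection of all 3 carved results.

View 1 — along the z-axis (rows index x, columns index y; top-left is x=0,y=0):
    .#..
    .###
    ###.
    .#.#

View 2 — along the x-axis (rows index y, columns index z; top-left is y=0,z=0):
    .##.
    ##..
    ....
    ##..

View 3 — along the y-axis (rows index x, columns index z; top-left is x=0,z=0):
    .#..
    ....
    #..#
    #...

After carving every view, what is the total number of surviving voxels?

start: 4×4×4 = 64 voxels
step 1: project along z, AND mask (9/16) → |grid| = 36
step 2: project along x, AND mask (6/16) → |grid| = 14
step 3: project along y, AND mask (4/16) → |grid| = 4

voxel count = 4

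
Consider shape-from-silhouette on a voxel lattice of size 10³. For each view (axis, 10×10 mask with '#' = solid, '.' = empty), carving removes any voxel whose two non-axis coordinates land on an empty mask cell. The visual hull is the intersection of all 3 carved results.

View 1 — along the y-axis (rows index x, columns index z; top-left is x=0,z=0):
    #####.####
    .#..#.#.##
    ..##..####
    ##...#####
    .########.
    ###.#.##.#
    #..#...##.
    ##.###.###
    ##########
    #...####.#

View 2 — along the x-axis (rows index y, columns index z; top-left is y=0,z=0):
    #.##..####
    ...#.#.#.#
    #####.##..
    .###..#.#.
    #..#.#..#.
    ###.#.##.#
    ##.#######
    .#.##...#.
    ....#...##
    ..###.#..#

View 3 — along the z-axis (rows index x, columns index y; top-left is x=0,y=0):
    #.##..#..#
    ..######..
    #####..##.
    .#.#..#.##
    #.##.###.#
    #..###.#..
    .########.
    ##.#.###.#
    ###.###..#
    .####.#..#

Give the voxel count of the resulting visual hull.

start: 10×10×10 = 1000 voxels
[1] y-view keeps 70 columns → grid now 700
[2] x-view keeps 55 columns → grid now 389
[3] z-view keeps 63 columns → grid now 258

remaining voxels: 258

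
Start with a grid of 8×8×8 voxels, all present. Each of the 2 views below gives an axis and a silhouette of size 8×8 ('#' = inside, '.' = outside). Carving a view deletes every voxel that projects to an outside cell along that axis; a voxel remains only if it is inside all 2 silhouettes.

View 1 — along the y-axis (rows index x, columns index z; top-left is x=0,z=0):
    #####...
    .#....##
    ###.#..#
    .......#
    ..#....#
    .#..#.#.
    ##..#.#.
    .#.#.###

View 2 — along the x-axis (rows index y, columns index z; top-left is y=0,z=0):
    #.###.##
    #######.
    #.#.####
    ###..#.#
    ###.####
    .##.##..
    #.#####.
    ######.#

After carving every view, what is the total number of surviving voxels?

initial block: 8^3 = 512
step 1: project along y, AND mask (28/64) → |grid| = 224
step 2: project along x, AND mask (48/64) → |grid| = 163

remaining voxels: 163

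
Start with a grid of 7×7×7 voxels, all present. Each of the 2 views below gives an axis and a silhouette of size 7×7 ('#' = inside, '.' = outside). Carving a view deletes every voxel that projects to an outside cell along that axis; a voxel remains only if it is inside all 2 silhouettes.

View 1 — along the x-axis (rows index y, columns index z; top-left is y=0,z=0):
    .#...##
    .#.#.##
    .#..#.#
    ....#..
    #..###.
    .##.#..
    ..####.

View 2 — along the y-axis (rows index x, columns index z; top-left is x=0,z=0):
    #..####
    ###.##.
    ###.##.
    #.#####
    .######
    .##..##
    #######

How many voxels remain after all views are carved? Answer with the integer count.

122 voxels

initial block: 7^3 = 343
step 1: project along x, AND mask (22/49) → |grid| = 154
step 2: project along y, AND mask (38/49) → |grid| = 122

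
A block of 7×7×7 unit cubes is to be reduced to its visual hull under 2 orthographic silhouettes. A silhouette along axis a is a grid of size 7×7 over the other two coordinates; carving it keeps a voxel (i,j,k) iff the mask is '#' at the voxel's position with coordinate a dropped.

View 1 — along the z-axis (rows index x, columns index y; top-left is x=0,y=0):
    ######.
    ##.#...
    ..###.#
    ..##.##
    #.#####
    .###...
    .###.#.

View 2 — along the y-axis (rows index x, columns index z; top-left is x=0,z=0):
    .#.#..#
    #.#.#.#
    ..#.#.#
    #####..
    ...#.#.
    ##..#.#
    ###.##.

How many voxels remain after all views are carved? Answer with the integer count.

before carving: 343 voxels (7×7×7)
carve view 1 (along z, XY-mask fill 30/49): 210 voxels remain
carve view 2 (along y, XZ-mask fill 26/49): 106 voxels remain

106 voxels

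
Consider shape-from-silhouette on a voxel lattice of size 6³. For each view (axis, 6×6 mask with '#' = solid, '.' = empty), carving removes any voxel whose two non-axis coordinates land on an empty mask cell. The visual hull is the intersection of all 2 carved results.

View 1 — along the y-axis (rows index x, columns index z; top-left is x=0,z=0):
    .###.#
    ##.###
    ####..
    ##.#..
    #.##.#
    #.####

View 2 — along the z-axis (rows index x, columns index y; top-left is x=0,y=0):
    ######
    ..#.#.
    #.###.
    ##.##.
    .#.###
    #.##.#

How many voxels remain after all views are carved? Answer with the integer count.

|visual hull| = 98

before carving: 216 voxels (6×6×6)
after view 1 [y-axis, 25 of 36 cells solid] → remaining = 150
after view 2 [z-axis, 24 of 36 cells solid] → remaining = 98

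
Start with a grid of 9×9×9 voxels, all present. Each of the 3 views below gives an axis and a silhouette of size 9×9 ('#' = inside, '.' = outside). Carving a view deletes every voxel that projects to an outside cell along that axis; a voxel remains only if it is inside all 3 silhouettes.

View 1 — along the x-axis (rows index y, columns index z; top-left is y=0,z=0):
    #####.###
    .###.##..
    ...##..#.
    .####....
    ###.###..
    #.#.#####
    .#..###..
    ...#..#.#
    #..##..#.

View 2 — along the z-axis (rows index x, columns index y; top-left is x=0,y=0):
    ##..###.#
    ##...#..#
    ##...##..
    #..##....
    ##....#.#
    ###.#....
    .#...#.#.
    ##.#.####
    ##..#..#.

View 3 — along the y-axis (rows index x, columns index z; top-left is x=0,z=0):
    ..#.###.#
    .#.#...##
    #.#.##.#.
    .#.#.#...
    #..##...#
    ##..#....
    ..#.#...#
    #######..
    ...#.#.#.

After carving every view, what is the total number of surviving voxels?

voxel count = 106

full grid |V| = 729
  1. axis=0 (YZ plane), |mask|=44  ⇒  voxels=396
  2. axis=2 (XY plane), |mask|=39  ⇒  voxels=215
  3. axis=1 (XZ plane), |mask|=37  ⇒  voxels=106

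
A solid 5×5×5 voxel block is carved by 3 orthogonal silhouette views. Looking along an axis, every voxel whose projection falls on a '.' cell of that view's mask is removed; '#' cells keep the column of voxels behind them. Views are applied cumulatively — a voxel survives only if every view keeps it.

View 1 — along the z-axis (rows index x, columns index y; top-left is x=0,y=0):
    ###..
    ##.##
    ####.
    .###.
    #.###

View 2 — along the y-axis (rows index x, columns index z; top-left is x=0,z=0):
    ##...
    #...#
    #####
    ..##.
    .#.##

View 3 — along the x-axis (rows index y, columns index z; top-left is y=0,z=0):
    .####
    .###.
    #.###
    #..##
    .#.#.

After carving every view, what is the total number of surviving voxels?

initial block: 5^3 = 125
  1. axis=2 (XY plane), |mask|=18  ⇒  voxels=90
  2. axis=1 (XZ plane), |mask|=14  ⇒  voxels=52
  3. axis=0 (YZ plane), |mask|=16  ⇒  voxels=34

remaining voxels: 34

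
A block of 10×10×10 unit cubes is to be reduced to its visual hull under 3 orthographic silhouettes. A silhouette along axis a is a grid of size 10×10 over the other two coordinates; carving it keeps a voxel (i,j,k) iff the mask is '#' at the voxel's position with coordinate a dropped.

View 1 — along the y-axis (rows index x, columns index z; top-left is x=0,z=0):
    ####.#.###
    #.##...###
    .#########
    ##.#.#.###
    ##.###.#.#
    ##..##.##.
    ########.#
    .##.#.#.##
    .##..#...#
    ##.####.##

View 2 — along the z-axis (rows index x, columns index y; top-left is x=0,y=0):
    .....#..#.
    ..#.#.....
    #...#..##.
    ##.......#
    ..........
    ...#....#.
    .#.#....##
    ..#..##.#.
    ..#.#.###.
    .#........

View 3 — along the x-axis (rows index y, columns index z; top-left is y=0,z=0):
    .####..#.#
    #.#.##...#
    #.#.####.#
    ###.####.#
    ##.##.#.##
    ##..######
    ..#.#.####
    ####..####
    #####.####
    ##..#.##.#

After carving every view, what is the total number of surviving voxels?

voxel count = 133

full grid |V| = 1000
step 1: project along y, AND mask (70/100) → |grid| = 700
step 2: project along z, AND mask (27/100) → |grid| = 185
step 3: project along x, AND mask (70/100) → |grid| = 133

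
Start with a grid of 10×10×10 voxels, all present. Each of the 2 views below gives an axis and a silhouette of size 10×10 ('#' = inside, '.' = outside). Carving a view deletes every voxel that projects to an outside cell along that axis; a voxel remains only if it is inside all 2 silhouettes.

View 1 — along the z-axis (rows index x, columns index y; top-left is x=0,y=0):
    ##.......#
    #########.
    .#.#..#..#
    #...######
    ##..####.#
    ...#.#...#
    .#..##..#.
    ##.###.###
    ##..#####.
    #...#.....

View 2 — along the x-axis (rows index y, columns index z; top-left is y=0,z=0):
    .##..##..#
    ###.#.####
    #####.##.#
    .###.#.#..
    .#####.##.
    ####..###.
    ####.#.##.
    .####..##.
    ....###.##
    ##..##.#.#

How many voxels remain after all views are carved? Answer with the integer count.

start: 10×10×10 = 1000 voxels
after view 1 [z-axis, 54 of 100 cells solid] → remaining = 540
after view 2 [x-axis, 64 of 100 cells solid] → remaining = 343

343 voxels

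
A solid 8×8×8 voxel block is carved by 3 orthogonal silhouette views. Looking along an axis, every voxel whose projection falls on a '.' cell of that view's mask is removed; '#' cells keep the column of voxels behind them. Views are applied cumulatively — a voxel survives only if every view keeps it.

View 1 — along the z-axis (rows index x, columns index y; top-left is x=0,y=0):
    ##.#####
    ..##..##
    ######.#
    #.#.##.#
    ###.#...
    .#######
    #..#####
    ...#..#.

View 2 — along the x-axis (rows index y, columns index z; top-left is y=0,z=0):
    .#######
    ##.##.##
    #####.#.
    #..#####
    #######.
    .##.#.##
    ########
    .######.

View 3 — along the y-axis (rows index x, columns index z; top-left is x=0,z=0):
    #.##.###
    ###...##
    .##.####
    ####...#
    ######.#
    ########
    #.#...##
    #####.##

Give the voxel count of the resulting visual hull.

remaining voxels: 194

full grid |V| = 512
step 1: project along z, AND mask (42/64) → |grid| = 336
step 2: project along x, AND mask (51/64) → |grid| = 268
step 3: project along y, AND mask (48/64) → |grid| = 194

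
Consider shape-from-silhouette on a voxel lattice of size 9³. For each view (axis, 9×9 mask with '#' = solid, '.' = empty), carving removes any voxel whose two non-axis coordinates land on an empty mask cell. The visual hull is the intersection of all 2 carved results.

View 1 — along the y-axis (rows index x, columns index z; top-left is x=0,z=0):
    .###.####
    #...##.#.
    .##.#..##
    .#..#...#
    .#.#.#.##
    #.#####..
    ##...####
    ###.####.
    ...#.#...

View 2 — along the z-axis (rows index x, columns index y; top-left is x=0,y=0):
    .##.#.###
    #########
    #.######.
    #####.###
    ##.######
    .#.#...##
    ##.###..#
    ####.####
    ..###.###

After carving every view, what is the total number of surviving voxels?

start: 9×9×9 = 729 voxels
after view 1 [y-axis, 45 of 81 cells solid] → remaining = 405
after view 2 [z-axis, 62 of 81 cells solid] → remaining = 305

305 voxels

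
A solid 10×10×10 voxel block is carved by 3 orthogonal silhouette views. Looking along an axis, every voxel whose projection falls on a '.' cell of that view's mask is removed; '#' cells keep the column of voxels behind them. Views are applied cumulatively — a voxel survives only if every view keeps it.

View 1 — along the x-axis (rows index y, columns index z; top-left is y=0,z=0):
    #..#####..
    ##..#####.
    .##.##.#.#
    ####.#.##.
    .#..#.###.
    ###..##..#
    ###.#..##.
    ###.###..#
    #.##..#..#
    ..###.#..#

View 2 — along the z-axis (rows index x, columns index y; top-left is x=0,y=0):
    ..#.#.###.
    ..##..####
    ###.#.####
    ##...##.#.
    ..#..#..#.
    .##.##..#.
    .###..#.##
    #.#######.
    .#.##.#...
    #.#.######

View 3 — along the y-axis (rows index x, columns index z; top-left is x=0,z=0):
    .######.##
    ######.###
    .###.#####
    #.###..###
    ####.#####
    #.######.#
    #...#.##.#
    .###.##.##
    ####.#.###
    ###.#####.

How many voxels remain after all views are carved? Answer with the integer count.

start: 10×10×10 = 1000 voxels
after view 1 [x-axis, 60 of 100 cells solid] → remaining = 600
after view 2 [z-axis, 58 of 100 cells solid] → remaining = 343
after view 3 [y-axis, 77 of 100 cells solid] → remaining = 258

|visual hull| = 258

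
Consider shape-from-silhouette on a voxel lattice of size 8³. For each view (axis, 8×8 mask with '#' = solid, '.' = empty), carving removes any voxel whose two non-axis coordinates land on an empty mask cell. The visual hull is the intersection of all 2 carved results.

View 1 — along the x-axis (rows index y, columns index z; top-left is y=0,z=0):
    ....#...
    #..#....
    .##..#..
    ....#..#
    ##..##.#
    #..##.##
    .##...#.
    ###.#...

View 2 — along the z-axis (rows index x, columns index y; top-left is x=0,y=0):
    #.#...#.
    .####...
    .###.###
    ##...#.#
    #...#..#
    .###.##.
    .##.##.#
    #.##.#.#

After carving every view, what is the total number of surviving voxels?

109 voxels

initial block: 8^3 = 512
  1. axis=0 (YZ plane), |mask|=25  ⇒  voxels=200
  2. axis=2 (XY plane), |mask|=35  ⇒  voxels=109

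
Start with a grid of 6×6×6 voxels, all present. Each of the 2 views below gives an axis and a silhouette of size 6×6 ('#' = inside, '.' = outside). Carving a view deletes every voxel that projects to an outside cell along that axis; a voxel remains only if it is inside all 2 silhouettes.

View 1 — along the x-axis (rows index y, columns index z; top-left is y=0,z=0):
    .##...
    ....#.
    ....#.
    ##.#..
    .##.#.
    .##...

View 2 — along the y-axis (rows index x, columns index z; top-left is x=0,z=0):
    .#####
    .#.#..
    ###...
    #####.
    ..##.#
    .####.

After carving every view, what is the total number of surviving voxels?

full grid |V| = 216
carve view 1 (along x, YZ-mask fill 12/36): 72 voxels remain
carve view 2 (along y, XZ-mask fill 22/36): 51 voxels remain

remaining voxels: 51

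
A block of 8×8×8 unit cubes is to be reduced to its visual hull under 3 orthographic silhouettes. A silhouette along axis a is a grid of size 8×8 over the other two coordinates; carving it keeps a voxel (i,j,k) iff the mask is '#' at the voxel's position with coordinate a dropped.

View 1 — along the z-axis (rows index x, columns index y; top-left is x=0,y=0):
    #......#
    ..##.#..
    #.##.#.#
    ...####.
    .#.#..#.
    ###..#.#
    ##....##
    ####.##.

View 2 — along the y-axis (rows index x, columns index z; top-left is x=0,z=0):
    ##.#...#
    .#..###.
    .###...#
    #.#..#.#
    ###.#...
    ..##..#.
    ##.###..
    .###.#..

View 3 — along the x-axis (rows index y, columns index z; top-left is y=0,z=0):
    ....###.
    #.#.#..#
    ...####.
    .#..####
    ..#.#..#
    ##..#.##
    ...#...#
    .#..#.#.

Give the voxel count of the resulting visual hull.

50 voxels

initial block: 8^3 = 512
[1] z-view keeps 32 columns → grid now 256
[2] y-view keeps 32 columns → grid now 127
[3] x-view keeps 29 columns → grid now 50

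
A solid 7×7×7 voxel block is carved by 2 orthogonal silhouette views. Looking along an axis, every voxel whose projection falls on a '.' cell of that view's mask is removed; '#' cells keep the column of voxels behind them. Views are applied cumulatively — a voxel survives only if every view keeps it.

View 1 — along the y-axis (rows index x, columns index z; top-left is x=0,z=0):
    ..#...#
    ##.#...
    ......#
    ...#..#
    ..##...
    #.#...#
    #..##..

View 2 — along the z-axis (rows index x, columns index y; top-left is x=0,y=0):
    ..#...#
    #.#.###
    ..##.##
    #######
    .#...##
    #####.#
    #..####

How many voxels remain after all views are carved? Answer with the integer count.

before carving: 343 voxels (7×7×7)
carve view 1 (along y, XZ-mask fill 16/49): 112 voxels remain
carve view 2 (along z, XY-mask fill 32/49): 76 voxels remain

|visual hull| = 76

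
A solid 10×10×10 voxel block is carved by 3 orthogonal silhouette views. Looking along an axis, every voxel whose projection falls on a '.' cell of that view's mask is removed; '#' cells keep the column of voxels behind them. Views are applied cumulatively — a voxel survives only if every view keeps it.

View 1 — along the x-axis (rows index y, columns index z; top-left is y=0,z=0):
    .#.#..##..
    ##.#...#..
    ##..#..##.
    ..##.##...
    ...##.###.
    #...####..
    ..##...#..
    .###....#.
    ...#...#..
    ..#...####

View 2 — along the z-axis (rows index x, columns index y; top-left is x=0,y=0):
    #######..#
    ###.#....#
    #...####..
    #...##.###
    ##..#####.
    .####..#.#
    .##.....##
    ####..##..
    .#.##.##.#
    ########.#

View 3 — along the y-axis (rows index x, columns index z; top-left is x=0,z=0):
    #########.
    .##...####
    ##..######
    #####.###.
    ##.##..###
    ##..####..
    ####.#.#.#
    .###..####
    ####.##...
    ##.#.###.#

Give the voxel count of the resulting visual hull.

full grid |V| = 1000
step 1: project along x, AND mask (41/100) → |grid| = 410
step 2: project along z, AND mask (62/100) → |grid| = 262
step 3: project along y, AND mask (71/100) → |grid| = 200

|visual hull| = 200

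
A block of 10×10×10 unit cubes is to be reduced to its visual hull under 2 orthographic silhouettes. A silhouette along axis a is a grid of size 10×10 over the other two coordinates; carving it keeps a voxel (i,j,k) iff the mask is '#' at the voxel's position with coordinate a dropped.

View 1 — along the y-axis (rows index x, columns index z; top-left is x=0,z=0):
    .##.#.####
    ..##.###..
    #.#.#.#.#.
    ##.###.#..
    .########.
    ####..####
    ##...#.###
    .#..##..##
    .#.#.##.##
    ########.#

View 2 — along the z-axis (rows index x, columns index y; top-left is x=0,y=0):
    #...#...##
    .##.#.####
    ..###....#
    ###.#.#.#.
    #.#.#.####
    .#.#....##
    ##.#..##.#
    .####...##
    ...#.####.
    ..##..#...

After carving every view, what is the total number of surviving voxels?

before carving: 1000 voxels (10×10×10)
  1. axis=1 (XZ plane), |mask|=65  ⇒  voxels=650
  2. axis=2 (XY plane), |mask|=52  ⇒  voxels=330

voxel count = 330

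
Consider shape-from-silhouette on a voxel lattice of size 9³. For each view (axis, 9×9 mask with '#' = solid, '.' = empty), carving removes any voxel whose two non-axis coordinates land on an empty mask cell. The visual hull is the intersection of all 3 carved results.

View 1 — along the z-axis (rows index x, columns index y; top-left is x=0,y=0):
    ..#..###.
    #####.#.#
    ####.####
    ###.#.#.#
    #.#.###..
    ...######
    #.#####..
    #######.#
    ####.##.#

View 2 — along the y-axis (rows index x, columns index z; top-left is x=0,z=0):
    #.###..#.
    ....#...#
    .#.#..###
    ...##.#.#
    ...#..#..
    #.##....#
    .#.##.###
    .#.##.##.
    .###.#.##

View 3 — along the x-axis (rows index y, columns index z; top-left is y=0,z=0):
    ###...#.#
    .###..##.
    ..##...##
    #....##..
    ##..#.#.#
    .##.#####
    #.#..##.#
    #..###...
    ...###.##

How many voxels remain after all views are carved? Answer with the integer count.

|visual hull| = 132

start: 9×9×9 = 729 voxels
after view 1 [z-axis, 57 of 81 cells solid] → remaining = 513
after view 2 [y-axis, 39 of 81 cells solid] → remaining = 250
after view 3 [x-axis, 43 of 81 cells solid] → remaining = 132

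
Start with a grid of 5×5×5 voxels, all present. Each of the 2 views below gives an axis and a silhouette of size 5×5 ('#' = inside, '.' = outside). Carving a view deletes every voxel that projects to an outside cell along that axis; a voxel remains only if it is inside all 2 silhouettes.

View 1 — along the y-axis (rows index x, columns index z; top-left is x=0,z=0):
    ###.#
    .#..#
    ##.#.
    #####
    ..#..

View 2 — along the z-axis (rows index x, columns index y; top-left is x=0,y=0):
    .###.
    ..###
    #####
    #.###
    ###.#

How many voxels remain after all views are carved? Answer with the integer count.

voxel count = 57

before carving: 125 voxels (5×5×5)
carve view 1 (along y, XZ-mask fill 15/25): 75 voxels remain
carve view 2 (along z, XY-mask fill 19/25): 57 voxels remain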